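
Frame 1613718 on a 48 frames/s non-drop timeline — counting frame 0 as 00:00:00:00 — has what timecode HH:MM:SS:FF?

1613718 ÷ 48 = 33619 full seconds, remainder 6 frames.
33619 s = 9 h 20 min 19 s.
Timecode: 09:20:19:06.

09:20:19:06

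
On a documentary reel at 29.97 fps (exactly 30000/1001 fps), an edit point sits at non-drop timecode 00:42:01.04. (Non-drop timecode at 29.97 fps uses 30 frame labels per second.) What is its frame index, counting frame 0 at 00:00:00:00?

75634

Total seconds to the label: (0 × 3600 + 42 × 60 + 1) = 2521.
Frame index = 2521 × 30 + 4 = 75634.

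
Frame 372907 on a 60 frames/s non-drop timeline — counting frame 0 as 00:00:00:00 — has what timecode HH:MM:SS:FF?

01:43:35:07

372907 ÷ 60 = 6215 full seconds, remainder 7 frames.
6215 s = 1 h 43 min 35 s.
Timecode: 01:43:35:07.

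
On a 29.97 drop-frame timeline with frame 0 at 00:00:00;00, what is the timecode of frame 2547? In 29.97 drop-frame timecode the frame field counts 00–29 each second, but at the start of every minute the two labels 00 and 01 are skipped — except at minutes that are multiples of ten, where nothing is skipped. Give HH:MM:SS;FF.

00:01:24;29

Ten DF minutes hold 17982 frames, so frame 2547 lies in block 0 (frames 0–17981) with 2547 frames into that block.
The block's first minute is 1800 frames and the rest 1798 each; 2547 frames reaches minute 1, so 0 × 18 + 1 × 2 = 2 labels have been skipped so far.
Adding those back, label number 2547 + 2 = 2549 at 30 labels/s is 84 s + 29 f = 0 h 1 min 24 s frame 29, i.e. 00:01:24;29.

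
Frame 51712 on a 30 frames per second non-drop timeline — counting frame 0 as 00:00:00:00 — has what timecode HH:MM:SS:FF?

00:28:43:22

51712 ÷ 30 = 1723 full seconds, remainder 22 frames.
1723 s = 0 h 28 min 43 s.
Timecode: 00:28:43:22.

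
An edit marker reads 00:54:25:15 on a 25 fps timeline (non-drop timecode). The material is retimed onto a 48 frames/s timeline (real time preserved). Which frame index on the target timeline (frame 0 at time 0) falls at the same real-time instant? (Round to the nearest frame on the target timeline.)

Source frame index: (0×3600 + 54×60 + 25) × 25 + 15 = 81640.
Real time: 81640 / (25) = 16328/5 s.
Target frame: (16328/5) × (48) = 783744/5 ≈ 156748.800 → 156749.

frame 156749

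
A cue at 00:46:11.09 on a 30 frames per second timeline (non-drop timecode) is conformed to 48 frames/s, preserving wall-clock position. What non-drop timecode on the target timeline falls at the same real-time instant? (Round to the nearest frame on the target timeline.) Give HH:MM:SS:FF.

Source frame index: (0×3600 + 46×60 + 11) × 30 + 9 = 83139.
Real time: 83139 / (30) = 27713/10 s.
Target frame: (27713/10) × (48) = 665112/5 ≈ 133022.400 → 133022.
At 48 labels/s: frame 133022 → 00:46:11:14.

00:46:11:14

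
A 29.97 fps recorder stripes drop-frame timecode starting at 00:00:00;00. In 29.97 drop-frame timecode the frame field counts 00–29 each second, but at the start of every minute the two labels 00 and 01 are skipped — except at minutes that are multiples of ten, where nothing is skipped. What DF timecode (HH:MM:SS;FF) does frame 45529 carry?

Ten DF minutes hold 17982 frames, so frame 45529 lies in block 2 (frames 35964–53945) with 9565 frames into that block.
The block's first minute is 1800 frames and the rest 1798 each; 9565 frames reaches minute 5, so 2 × 18 + 5 × 2 = 46 labels have been skipped so far.
Adding those back, label number 45529 + 46 = 45575 at 30 labels/s is 1519 s + 5 f = 0 h 25 min 19 s frame 5, i.e. 00:25:19;05.

00:25:19;05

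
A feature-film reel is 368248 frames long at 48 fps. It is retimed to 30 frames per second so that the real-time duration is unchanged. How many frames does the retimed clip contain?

230155 frames

Target frames = source frames × (target rate / source rate) = 368248 × (30)/(48) = 368248 × 5/8 = 230155.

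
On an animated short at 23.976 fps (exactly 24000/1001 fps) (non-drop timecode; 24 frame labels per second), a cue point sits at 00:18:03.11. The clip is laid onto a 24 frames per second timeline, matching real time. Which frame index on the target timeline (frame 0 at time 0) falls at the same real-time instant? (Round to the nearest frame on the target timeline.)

frame 26029

Source frame index: (0×3600 + 18×60 + 3) × 24 + 11 = 26003.
Real time: 26003 / (24000/1001) = 26029003/24000 s.
Target frame: (26029003/24000) × (24) = 26029003/1000 ≈ 26029.003 → 26029.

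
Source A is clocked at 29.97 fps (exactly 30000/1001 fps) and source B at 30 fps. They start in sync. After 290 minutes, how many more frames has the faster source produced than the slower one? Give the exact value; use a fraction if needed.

522000/1001 frames

290 min = 17400 s.
A emits 30000/1001 × 17400 = 522000000/1001 frames; B emits 30 × 17400 = 522000.
Difference = 522000/1001 frames (≈ 521.4785); B is ahead of A.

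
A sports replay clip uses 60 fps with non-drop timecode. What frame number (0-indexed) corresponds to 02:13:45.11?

Total seconds to the label: (2 × 3600 + 13 × 60 + 45) = 8025.
Frame index = 8025 × 60 + 11 = 481511.

481511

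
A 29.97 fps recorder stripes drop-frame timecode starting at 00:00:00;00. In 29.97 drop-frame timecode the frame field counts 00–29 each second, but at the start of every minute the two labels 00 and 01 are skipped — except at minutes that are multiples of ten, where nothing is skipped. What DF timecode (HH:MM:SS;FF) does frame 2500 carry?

00:01:23;12

Each 10-minute DF block holds 10 × 60 × 30 − 9 × 2 = 17982 frames. 2500 ÷ 17982 → 0 full blocks, remainder 2500.
Within the partial block the first minute is 1800 frames and each further minute 1798, so 1 further minute boundary passed. Total skipped labels = 18 × 0 + 2 × 1 = 2.
Non-drop label index = 2500 + 2 = 2502; at 30 labels/s that is 00:01:23:12, i.e. DF 00:01:23;12.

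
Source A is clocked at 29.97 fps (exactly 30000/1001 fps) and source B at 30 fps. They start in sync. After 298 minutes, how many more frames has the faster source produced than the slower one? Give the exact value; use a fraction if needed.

298 min = 17880 s.
A emits 30000/1001 × 17880 = 536400000/1001 frames; B emits 30 × 17880 = 536400.
Difference = 536400/1001 frames (≈ 535.8641); B is ahead of A.

536400/1001 frames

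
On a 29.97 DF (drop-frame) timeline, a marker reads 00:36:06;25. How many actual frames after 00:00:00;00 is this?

Complete 10-minute blocks: 3, each 17982 frames → 53946.
Remaining 6 whole minutes in the current block: 1800 + 5 × 1798 = 10790 frames.
Within the current minute: 6 × 30 + 25 − 2 = 203 (labels ;00/;01 skipped at this minute). Total = 53946 + 10790 + 203 = 64939.

64939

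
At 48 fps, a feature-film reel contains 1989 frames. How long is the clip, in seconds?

41.4375 seconds

Running time = 1989 / (48) = 41.4375 s.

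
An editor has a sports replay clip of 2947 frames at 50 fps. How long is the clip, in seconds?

58.94 seconds

Running time = 2947 / (50) = 58.94 s.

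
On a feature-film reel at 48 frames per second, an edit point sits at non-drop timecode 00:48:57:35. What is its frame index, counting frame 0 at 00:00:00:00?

frame 141011

Total seconds to the label: (0 × 3600 + 48 × 60 + 57) = 2937.
Frame index = 2937 × 48 + 35 = 141011.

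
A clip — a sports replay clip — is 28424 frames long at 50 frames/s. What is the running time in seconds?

568.48 seconds

Running time = 28424 / (50) = 568.48 s.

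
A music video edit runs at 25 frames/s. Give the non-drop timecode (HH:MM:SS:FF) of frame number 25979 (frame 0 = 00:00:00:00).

00:17:19:04

25979 ÷ 25 = 1039 full seconds, remainder 4 frames.
1039 s = 0 h 17 min 19 s.
Timecode: 00:17:19:04.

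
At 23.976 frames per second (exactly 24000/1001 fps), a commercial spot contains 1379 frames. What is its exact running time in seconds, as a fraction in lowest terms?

1380379/24000 seconds

Running time = 1379 ÷ (24000/1001) = 1379 × 1001/24000 = 1380379/24000 s.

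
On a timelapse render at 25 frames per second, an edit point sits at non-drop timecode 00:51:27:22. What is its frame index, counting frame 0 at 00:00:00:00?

Total seconds to the label: (0 × 3600 + 51 × 60 + 27) = 3087.
Frame index = 3087 × 25 + 22 = 77197.

77197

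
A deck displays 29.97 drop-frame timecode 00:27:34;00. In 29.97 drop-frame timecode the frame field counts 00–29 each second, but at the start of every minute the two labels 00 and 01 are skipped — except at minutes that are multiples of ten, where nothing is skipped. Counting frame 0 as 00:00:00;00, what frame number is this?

49570

As if non-drop at 30 labels/s: (0 × 3600 + 27 × 60 + 34) × 30 + 0 = 49620.
Minute boundaries passed: 27; those not divisible by 10: 27 − 2 = 25; dropped labels = 2 × 25 = 50.
Actual frame index = 49620 − 50 = 49570.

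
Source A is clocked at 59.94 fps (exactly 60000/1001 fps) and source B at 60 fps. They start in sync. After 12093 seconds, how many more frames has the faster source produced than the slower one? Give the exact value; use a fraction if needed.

725580/1001 frames

A emits 60000/1001 × 12093 = 725580000/1001 frames; B emits 60 × 12093 = 725580.
Difference = 725580/1001 frames (≈ 724.8551); B is ahead of A.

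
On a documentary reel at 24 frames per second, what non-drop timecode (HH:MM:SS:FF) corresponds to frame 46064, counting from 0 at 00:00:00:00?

00:31:59:08

46064 ÷ 24 = 1919 full seconds, remainder 8 frames.
1919 s = 0 h 31 min 59 s.
Timecode: 00:31:59:08.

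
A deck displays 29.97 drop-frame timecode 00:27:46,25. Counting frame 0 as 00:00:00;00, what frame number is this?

As if non-drop at 30 labels/s: (0 × 3600 + 27 × 60 + 46) × 30 + 25 = 50005.
Minute boundaries passed: 27; those not divisible by 10: 27 − 2 = 25; dropped labels = 2 × 25 = 50.
Actual frame index = 50005 − 50 = 49955.

49955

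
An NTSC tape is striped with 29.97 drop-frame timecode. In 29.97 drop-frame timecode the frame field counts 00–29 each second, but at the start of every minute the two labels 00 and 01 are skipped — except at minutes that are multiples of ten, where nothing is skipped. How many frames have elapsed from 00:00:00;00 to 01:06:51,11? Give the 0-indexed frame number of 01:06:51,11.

120221

As if non-drop at 30 labels/s: (1 × 3600 + 6 × 60 + 51) × 30 + 11 = 120341.
Minute boundaries passed: 66; those not divisible by 10: 66 − 6 = 60; dropped labels = 2 × 60 = 120.
Actual frame index = 120341 − 120 = 120221.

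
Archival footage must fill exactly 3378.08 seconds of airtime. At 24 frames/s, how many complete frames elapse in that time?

Frames = 3378.08 × 24 = 2026848/25 ≈ 81073.9200.
Complete frames: 81073.

81073 frames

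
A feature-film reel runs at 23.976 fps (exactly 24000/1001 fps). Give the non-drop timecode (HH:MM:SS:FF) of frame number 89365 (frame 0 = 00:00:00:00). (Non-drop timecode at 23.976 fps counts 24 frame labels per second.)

01:02:03:13

89365 ÷ 24 = 3723 full seconds, remainder 13 frames.
3723 s = 1 h 2 min 3 s.
Timecode: 01:02:03:13.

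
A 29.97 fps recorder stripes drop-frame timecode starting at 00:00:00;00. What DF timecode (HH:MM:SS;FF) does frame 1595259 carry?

Each 10-minute DF block holds 10 × 60 × 30 − 9 × 2 = 17982 frames. 1595259 ÷ 17982 → 88 full blocks, remainder 12843.
Within the partial block the first minute is 1800 frames and each further minute 1798, so 7 further minute boundaries passed. Total skipped labels = 18 × 88 + 2 × 7 = 1598.
Non-drop label index = 1595259 + 1598 = 1596857; at 30 labels/s that is 14:47:08:17, i.e. DF 14:47:08;17.

14:47:08;17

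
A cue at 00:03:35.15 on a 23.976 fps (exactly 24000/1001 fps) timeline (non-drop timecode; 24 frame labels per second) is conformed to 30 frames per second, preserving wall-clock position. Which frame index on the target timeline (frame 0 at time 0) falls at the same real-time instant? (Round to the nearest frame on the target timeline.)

Source frame index: (0×3600 + 3×60 + 35) × 24 + 15 = 5175.
Real time: 5175 / (24000/1001) = 69069/320 s.
Target frame: (69069/320) × (30) = 207207/32 ≈ 6475.219 → 6475.

frame 6475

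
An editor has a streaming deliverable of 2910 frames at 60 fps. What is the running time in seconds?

48.5 seconds

Running time = 2910 / (60) = 48.5 s.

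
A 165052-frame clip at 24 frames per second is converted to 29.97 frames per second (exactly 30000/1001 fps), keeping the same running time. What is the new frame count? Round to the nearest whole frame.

206109 frames

Frames at target rate = 165052 × (30000/1001) / (24) = 206315000/1001 ≈ 206108.891.
Nearest whole frame: 206109.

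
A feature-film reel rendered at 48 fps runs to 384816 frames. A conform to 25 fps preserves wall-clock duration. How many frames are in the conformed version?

Target frames = source frames × (target rate / source rate) = 384816 × (25)/(48) = 384816 × 25/48 = 200425.

200425 frames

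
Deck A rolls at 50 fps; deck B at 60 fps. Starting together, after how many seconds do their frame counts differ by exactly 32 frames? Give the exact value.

The gap grows by |60 − 50| = 10 frames per second.
Time for a 32-frame gap: 32 ÷ (10) = 3.2 s.

3.2 seconds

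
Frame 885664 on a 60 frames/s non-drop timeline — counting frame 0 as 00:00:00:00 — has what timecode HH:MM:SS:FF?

04:06:01:04

885664 ÷ 60 = 14761 full seconds, remainder 4 frames.
14761 s = 4 h 6 min 1 s.
Timecode: 04:06:01:04.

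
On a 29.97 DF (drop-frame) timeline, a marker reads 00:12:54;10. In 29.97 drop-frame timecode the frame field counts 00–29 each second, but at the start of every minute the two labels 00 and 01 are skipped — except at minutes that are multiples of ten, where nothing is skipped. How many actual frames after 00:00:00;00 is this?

As if non-drop at 30 labels/s: (0 × 3600 + 12 × 60 + 54) × 30 + 10 = 23230.
Minute boundaries passed: 12; those not divisible by 10: 12 − 1 = 11; dropped labels = 2 × 11 = 22.
Actual frame index = 23230 − 22 = 23208.

23208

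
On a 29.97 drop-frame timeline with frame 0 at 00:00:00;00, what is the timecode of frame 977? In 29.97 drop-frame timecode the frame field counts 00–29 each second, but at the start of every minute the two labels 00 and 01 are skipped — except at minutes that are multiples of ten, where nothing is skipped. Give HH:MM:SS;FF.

00:00:32;17

Ten DF minutes hold 17982 frames, so frame 977 lies in block 0 (frames 0–17981) with 977 frames into that block.
The block's first minute is 1800 frames and the rest 1798 each; 977 frames reaches minute 0, so 0 × 18 + 0 × 2 = 0 labels have been skipped so far.
Adding those back, label number 977 + 0 = 977 at 30 labels/s is 32 s + 17 f = 0 h 0 min 32 s frame 17, i.e. 00:00:32;17.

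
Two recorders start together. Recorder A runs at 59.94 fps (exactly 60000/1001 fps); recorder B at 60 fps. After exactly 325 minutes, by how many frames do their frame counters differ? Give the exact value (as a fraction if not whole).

90000/77 frames

325 min = 19500 s.
A emits 60000/1001 × 19500 = 90000000/77 frames; B emits 60 × 19500 = 1170000.
Difference = 90000/77 frames (≈ 1168.8312); B is ahead of A.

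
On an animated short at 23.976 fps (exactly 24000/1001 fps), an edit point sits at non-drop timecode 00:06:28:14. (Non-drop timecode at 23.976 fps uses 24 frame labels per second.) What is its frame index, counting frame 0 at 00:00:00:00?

Total seconds to the label: (0 × 3600 + 6 × 60 + 28) = 388.
Frame index = 388 × 24 + 14 = 9326.

frame 9326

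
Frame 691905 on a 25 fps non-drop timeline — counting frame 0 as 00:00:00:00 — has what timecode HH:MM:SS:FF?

07:41:16:05

691905 ÷ 25 = 27676 full seconds, remainder 5 frames.
27676 s = 7 h 41 min 16 s.
Timecode: 07:41:16:05.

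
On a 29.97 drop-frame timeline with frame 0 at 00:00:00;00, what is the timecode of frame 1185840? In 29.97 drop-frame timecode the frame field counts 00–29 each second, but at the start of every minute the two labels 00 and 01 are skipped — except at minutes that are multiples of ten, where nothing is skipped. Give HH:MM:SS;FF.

10:59:27;18

Each 10-minute DF block holds 10 × 60 × 30 − 9 × 2 = 17982 frames. 1185840 ÷ 17982 → 65 full blocks, remainder 17010.
Within the partial block the first minute is 1800 frames and each further minute 1798, so 9 further minute boundaries passed. Total skipped labels = 18 × 65 + 2 × 9 = 1188.
Non-drop label index = 1185840 + 1188 = 1187028; at 30 labels/s that is 10:59:27:18, i.e. DF 10:59:27;18.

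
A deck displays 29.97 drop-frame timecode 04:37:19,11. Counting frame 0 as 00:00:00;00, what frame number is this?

498681

As if non-drop at 30 labels/s: (4 × 3600 + 37 × 60 + 19) × 30 + 11 = 499181.
Minute boundaries passed: 277; those not divisible by 10: 277 − 27 = 250; dropped labels = 2 × 250 = 500.
Actual frame index = 499181 − 500 = 498681.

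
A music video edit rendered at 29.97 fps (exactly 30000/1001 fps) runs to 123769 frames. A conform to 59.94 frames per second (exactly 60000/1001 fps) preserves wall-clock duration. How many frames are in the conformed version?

247538 frames

Frames at target rate = 123769 × (60000/1001) / (30000/1001) = 247538.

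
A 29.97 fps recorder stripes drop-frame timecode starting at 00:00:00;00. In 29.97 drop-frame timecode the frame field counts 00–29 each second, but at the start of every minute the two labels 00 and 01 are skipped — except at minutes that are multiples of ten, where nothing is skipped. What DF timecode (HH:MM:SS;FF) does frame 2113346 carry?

Each 10-minute DF block holds 10 × 60 × 30 − 9 × 2 = 17982 frames. 2113346 ÷ 17982 → 117 full blocks, remainder 9452.
Within the partial block the first minute is 1800 frames and each further minute 1798, so 5 further minute boundaries passed. Total skipped labels = 18 × 117 + 2 × 5 = 2116.
Non-drop label index = 2113346 + 2116 = 2115462; at 30 labels/s that is 19:35:15:12, i.e. DF 19:35:15;12.

19:35:15;12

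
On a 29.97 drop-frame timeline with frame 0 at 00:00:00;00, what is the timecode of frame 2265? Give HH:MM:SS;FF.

00:01:15;17

Each 10-minute DF block holds 10 × 60 × 30 − 9 × 2 = 17982 frames. 2265 ÷ 17982 → 0 full blocks, remainder 2265.
Within the partial block the first minute is 1800 frames and each further minute 1798, so 1 further minute boundary passed. Total skipped labels = 18 × 0 + 2 × 1 = 2.
Non-drop label index = 2265 + 2 = 2267; at 30 labels/s that is 00:01:15:17, i.e. DF 00:01:15;17.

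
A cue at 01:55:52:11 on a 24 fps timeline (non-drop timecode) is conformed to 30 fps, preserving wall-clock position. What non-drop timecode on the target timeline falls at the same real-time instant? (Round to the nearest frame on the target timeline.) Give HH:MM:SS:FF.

01:55:52:14

Source frame index: (1×3600 + 55×60 + 52) × 24 + 11 = 166859.
Real time: 166859 / (24) = 166859/24 s.
Target frame: (166859/24) × (30) = 834295/4 ≈ 208573.750 → 208574.
At 30 labels/s: frame 208574 → 01:55:52:14.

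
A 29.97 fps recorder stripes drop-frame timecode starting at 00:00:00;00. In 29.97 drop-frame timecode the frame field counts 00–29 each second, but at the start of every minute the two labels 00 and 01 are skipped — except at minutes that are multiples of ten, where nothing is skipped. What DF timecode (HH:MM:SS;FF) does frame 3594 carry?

00:01:59;26

Ten DF minutes hold 17982 frames, so frame 3594 lies in block 0 (frames 0–17981) with 3594 frames into that block.
The block's first minute is 1800 frames and the rest 1798 each; 3594 frames reaches minute 1, so 0 × 18 + 1 × 2 = 2 labels have been skipped so far.
Adding those back, label number 3594 + 2 = 3596 at 30 labels/s is 119 s + 26 f = 0 h 1 min 59 s frame 26, i.e. 00:01:59;26.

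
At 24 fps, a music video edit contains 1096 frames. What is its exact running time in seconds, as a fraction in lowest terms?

Running time = 1096 ÷ (24) = 1096 × 1/24 = 137/3 s.

137/3 seconds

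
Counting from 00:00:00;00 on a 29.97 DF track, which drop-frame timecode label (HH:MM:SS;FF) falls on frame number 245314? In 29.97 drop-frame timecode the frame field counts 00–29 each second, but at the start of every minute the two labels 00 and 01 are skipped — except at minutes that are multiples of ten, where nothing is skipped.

02:16:25;10

Ten DF minutes hold 17982 frames, so frame 245314 lies in block 13 (frames 233766–251747) with 11548 frames into that block.
The block's first minute is 1800 frames and the rest 1798 each; 11548 frames reaches minute 6, so 13 × 18 + 6 × 2 = 246 labels have been skipped so far.
Adding those back, label number 245314 + 246 = 245560 at 30 labels/s is 8185 s + 10 f = 2 h 16 min 25 s frame 10, i.e. 02:16:25;10.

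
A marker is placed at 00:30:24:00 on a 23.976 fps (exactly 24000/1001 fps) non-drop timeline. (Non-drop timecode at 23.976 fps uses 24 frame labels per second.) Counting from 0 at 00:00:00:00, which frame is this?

Total seconds to the label: (0 × 3600 + 30 × 60 + 24) = 1824.
Frame index = 1824 × 24 + 0 = 43776.

43776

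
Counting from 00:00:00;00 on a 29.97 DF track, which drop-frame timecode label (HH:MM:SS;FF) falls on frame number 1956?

Each 10-minute DF block holds 10 × 60 × 30 − 9 × 2 = 17982 frames. 1956 ÷ 17982 → 0 full blocks, remainder 1956.
Within the partial block the first minute is 1800 frames and each further minute 1798, so 1 further minute boundary passed. Total skipped labels = 18 × 0 + 2 × 1 = 2.
Non-drop label index = 1956 + 2 = 1958; at 30 labels/s that is 00:01:05:08, i.e. DF 00:01:05;08.

00:01:05;08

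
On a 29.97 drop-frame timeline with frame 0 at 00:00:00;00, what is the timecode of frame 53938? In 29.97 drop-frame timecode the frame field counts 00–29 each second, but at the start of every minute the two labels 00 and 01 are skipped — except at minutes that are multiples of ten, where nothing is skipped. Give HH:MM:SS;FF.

Each 10-minute DF block holds 10 × 60 × 30 − 9 × 2 = 17982 frames. 53938 ÷ 17982 → 2 full blocks, remainder 17974.
Within the partial block the first minute is 1800 frames and each further minute 1798, so 9 further minute boundaries passed. Total skipped labels = 18 × 2 + 2 × 9 = 54.
Non-drop label index = 53938 + 54 = 53992; at 30 labels/s that is 00:29:59:22, i.e. DF 00:29:59;22.

00:29:59;22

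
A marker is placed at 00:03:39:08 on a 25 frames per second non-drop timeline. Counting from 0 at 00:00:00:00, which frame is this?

frame 5483

Total seconds to the label: (0 × 3600 + 3 × 60 + 39) = 219.
Frame index = 219 × 25 + 8 = 5483.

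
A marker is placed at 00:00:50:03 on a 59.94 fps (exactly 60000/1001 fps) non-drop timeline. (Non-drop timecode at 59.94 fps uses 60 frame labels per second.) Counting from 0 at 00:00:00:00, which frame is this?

Total seconds to the label: (0 × 3600 + 0 × 60 + 50) = 50.
Frame index = 50 × 60 + 3 = 3003.

3003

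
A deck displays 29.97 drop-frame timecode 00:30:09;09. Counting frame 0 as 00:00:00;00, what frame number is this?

54225

Complete 10-minute blocks: 3, each 17982 frames → 53946.
Remaining 0 whole minutes in the current block: 0 frames.
Within the current minute: 9 × 30 + 9 = 279. Total = 53946 + 0 + 279 = 54225.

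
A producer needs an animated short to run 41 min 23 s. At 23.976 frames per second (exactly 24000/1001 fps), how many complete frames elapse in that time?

59532 frames

41 min 23 s = 2483 s.
Frames = 2483 × 24000/1001 = 4584000/77 ≈ 59532.4675.
Complete frames: 59532.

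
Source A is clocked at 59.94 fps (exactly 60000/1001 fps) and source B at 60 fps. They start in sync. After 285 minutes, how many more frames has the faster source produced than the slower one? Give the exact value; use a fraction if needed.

1026000/1001 frames

285 min = 17100 s.
A emits 60000/1001 × 17100 = 1026000000/1001 frames; B emits 60 × 17100 = 1026000.
Difference = 1026000/1001 frames (≈ 1024.9750); B is ahead of A.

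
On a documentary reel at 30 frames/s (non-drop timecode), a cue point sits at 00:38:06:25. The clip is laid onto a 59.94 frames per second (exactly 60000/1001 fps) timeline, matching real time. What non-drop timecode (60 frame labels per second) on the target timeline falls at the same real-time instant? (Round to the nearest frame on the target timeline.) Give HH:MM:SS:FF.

Source frame index: (0×3600 + 38×60 + 6) × 30 + 25 = 68605.
Real time: 68605 / (30) = 13721/6 s.
Target frame: (13721/6) × (60000/1001) = 137210000/1001 ≈ 137072.927 → 137073.
At 60 labels/s: frame 137073 → 00:38:04:33.

00:38:04:33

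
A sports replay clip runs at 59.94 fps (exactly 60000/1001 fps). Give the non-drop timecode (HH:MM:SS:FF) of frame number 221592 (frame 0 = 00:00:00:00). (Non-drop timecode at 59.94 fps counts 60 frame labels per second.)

221592 ÷ 60 = 3693 full seconds, remainder 12 frames.
3693 s = 1 h 1 min 33 s.
Timecode: 01:01:33:12.

01:01:33:12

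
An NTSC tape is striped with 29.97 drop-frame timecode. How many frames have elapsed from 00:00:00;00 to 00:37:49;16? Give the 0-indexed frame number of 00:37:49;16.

Complete 10-minute blocks: 3, each 17982 frames → 53946.
Remaining 7 whole minutes in the current block: 1800 + 6 × 1798 = 12588 frames.
Within the current minute: 49 × 30 + 16 − 2 = 1484 (labels ;00/;01 skipped at this minute). Total = 53946 + 12588 + 1484 = 68018.

68018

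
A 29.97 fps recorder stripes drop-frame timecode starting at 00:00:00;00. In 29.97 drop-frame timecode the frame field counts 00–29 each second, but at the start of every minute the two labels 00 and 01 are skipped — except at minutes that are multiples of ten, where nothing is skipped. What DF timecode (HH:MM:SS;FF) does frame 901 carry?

Each 10-minute DF block holds 10 × 60 × 30 − 9 × 2 = 17982 frames. 901 ÷ 17982 → 0 full blocks, remainder 901.
Within the partial block the first minute is 1800 frames and each further minute 1798, so 0 further minute boundaries passed. Total skipped labels = 18 × 0 + 2 × 0 = 0.
Non-drop label index = 901 + 0 = 901; at 30 labels/s that is 00:00:30:01, i.e. DF 00:00:30;01.

00:00:30;01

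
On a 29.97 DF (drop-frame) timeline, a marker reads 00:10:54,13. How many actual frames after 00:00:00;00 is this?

19615

Complete 10-minute blocks: 1, each 17982 frames → 17982.
Remaining 0 whole minutes in the current block: 0 frames.
Within the current minute: 54 × 30 + 13 = 1633. Total = 17982 + 0 + 1633 = 19615.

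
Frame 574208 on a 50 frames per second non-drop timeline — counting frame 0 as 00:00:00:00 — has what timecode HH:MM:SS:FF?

574208 ÷ 50 = 11484 full seconds, remainder 8 frames.
11484 s = 3 h 11 min 24 s.
Timecode: 03:11:24:08.

03:11:24:08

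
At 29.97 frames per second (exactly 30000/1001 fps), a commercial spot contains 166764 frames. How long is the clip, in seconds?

Running time = 166764 / (30000/1001) = 5564.3588 s.

5564.3588 seconds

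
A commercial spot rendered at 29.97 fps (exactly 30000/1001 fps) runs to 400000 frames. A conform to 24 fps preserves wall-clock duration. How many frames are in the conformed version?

Target frames = source frames × (target rate / source rate) = 400000 × (24)/(30000/1001) = 400000 × 1001/1250 = 320320.

320320 frames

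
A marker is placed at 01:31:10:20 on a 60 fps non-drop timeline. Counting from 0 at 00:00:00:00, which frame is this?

Total seconds to the label: (1 × 3600 + 31 × 60 + 10) = 5470.
Frame index = 5470 × 60 + 20 = 328220.

328220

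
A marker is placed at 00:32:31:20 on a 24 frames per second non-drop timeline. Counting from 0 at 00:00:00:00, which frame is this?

Total seconds to the label: (0 × 3600 + 32 × 60 + 31) = 1951.
Frame index = 1951 × 24 + 20 = 46844.

frame 46844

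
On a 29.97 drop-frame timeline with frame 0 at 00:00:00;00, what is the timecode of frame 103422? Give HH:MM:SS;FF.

00:57:30;26

Ten DF minutes hold 17982 frames, so frame 103422 lies in block 5 (frames 89910–107891) with 13512 frames into that block.
The block's first minute is 1800 frames and the rest 1798 each; 13512 frames reaches minute 7, so 5 × 18 + 7 × 2 = 104 labels have been skipped so far.
Adding those back, label number 103422 + 104 = 103526 at 30 labels/s is 3450 s + 26 f = 0 h 57 min 30 s frame 26, i.e. 00:57:30;26.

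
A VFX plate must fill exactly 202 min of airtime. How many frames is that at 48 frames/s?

202 min = 12120 s.
Frames = 12120 × 48 = 581760.

581760 frames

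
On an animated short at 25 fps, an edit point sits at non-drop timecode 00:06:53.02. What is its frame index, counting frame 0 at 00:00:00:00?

frame 10327

Total seconds to the label: (0 × 3600 + 6 × 60 + 53) = 413.
Frame index = 413 × 25 + 2 = 10327.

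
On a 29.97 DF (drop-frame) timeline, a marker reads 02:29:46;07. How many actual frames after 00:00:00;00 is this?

As if non-drop at 30 labels/s: (2 × 3600 + 29 × 60 + 46) × 30 + 7 = 269587.
Minute boundaries passed: 149; those not divisible by 10: 149 − 14 = 135; dropped labels = 2 × 135 = 270.
Actual frame index = 269587 − 270 = 269317.

269317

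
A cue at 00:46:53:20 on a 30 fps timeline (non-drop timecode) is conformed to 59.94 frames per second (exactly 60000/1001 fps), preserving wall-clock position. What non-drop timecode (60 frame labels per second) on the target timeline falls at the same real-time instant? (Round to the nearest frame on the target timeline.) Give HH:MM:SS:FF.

00:46:50:51

Source frame index: (0×3600 + 46×60 + 53) × 30 + 20 = 84410.
Real time: 84410 / (30) = 8441/3 s.
Target frame: (8441/3) × (60000/1001) = 168820000/1001 ≈ 168651.349 → 168651.
At 60 labels/s: frame 168651 → 00:46:50:51.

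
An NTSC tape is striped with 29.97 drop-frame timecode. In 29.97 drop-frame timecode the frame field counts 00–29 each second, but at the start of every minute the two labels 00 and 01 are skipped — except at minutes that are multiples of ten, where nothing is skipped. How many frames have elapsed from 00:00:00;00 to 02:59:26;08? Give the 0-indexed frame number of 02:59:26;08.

As if non-drop at 30 labels/s: (2 × 3600 + 59 × 60 + 26) × 30 + 8 = 322988.
Minute boundaries passed: 179; those not divisible by 10: 179 − 17 = 162; dropped labels = 2 × 162 = 324.
Actual frame index = 322988 − 324 = 322664.

322664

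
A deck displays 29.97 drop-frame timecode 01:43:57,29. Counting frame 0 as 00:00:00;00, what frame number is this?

186953

As if non-drop at 30 labels/s: (1 × 3600 + 43 × 60 + 57) × 30 + 29 = 187139.
Minute boundaries passed: 103; those not divisible by 10: 103 − 10 = 93; dropped labels = 2 × 93 = 186.
Actual frame index = 187139 − 186 = 186953.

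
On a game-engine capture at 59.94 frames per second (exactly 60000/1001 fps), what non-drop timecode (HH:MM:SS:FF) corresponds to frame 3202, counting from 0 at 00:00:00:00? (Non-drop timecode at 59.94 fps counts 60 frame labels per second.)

3202 ÷ 60 = 53 full seconds, remainder 22 frames.
53 s = 0 h 0 min 53 s.
Timecode: 00:00:53:22.

00:00:53:22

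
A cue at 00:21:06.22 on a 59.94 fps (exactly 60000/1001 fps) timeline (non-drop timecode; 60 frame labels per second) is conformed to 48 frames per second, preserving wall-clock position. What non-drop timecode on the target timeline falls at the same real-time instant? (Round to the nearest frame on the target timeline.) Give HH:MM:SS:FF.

Source frame index: (0×3600 + 21×60 + 6) × 60 + 22 = 75982.
Real time: 75982 / (60000/1001) = 38028991/30000 s.
Target frame: (38028991/30000) × (48) = 38028991/625 ≈ 60846.386 → 60846.
At 48 labels/s: frame 60846 → 00:21:07:30.

00:21:07:30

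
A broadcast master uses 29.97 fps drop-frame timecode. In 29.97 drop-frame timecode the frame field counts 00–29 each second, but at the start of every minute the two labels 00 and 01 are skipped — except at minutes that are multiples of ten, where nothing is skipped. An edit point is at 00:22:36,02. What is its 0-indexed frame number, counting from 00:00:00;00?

Complete 10-minute blocks: 2, each 17982 frames → 35964.
Remaining 2 whole minutes in the current block: 1800 + 1 × 1798 = 3598 frames.
Within the current minute: 36 × 30 + 2 − 2 = 1080 (labels ;00/;01 skipped at this minute). Total = 35964 + 3598 + 1080 = 40642.

40642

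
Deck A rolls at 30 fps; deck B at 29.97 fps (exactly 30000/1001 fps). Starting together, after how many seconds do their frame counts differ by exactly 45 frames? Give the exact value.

The gap grows by |30000/1001 − 30| = 30/1001 frames per second.
Time for a 45-frame gap: 45 ÷ (30/1001) = 1501.5 s.

1501.5 seconds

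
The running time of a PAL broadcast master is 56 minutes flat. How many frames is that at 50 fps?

56 min = 3360 s.
Frames = 3360 × 50 = 168000.

168000 frames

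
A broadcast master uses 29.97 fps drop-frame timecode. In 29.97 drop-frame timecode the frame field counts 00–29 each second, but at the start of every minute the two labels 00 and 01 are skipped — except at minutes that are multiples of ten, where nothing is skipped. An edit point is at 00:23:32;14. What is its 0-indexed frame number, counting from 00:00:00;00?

42332

As if non-drop at 30 labels/s: (0 × 3600 + 23 × 60 + 32) × 30 + 14 = 42374.
Minute boundaries passed: 23; those not divisible by 10: 23 − 2 = 21; dropped labels = 2 × 21 = 42.
Actual frame index = 42374 − 42 = 42332.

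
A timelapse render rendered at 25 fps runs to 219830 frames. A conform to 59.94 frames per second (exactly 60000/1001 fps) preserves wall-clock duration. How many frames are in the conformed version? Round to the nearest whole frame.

527065 frames

Frames at target rate = 219830 × (60000/1001) / (25) = 40584000/77 ≈ 527064.935.
Nearest whole frame: 527065.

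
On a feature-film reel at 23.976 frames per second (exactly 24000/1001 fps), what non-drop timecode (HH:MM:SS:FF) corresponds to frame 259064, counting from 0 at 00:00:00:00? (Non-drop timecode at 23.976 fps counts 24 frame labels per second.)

259064 ÷ 24 = 10794 full seconds, remainder 8 frames.
10794 s = 2 h 59 min 54 s.
Timecode: 02:59:54:08.

02:59:54:08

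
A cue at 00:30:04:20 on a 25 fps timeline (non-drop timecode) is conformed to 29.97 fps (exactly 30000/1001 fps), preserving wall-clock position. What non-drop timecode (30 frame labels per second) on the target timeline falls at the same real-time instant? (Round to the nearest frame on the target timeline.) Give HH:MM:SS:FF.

Source frame index: (0×3600 + 30×60 + 4) × 25 + 20 = 45120.
Real time: 45120 / (25) = 9024/5 s.
Target frame: (9024/5) × (30000/1001) = 54144000/1001 ≈ 54089.910 → 54090.
At 30 labels/s: frame 54090 → 00:30:03:00.

00:30:03:00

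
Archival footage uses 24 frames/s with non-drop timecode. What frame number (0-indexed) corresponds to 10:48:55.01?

934441

Total seconds to the label: (10 × 3600 + 48 × 60 + 55) = 38935.
Frame index = 38935 × 24 + 1 = 934441.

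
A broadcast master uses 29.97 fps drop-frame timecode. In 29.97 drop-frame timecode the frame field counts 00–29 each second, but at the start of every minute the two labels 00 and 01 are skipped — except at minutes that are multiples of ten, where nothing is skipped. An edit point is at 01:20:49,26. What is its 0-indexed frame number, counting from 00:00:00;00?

As if non-drop at 30 labels/s: (1 × 3600 + 20 × 60 + 49) × 30 + 26 = 145496.
Minute boundaries passed: 80; those not divisible by 10: 80 − 8 = 72; dropped labels = 2 × 72 = 144.
Actual frame index = 145496 − 144 = 145352.

145352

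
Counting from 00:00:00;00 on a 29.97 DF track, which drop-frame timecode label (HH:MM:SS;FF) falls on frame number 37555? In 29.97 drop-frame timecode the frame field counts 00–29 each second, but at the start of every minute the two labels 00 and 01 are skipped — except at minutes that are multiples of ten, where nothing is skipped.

Each 10-minute DF block holds 10 × 60 × 30 − 9 × 2 = 17982 frames. 37555 ÷ 17982 → 2 full blocks, remainder 1591.
Within the partial block the first minute is 1800 frames and each further minute 1798, so 0 further minute boundaries passed. Total skipped labels = 18 × 2 + 2 × 0 = 36.
Non-drop label index = 37555 + 36 = 37591; at 30 labels/s that is 00:20:53:01, i.e. DF 00:20:53;01.

00:20:53;01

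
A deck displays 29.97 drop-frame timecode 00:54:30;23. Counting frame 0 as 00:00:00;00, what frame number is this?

Complete 10-minute blocks: 5, each 17982 frames → 89910.
Remaining 4 whole minutes in the current block: 1800 + 3 × 1798 = 7194 frames.
Within the current minute: 30 × 30 + 23 − 2 = 921 (labels ;00/;01 skipped at this minute). Total = 89910 + 7194 + 921 = 98025.

98025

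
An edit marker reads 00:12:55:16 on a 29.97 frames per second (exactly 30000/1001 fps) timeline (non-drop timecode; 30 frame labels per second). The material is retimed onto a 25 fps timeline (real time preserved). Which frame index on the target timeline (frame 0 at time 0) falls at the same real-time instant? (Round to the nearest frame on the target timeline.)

Source frame index: (0×3600 + 12×60 + 55) × 30 + 16 = 23266.
Real time: 23266 / (30000/1001) = 11644633/15000 s.
Target frame: (11644633/15000) × (25) = 11644633/600 ≈ 19407.722 → 19408.

frame 19408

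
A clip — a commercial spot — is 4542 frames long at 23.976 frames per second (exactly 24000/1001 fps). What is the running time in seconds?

Running time = 4542 / (24000/1001) = 189.43925 s.

189.43925 seconds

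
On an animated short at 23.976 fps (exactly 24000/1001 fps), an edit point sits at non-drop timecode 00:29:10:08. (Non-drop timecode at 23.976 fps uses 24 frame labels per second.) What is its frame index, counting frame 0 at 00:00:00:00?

42008

Total seconds to the label: (0 × 3600 + 29 × 60 + 10) = 1750.
Frame index = 1750 × 24 + 8 = 42008.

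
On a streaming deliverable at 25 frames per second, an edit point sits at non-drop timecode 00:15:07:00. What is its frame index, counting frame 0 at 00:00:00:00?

Total seconds to the label: (0 × 3600 + 15 × 60 + 7) = 907.
Frame index = 907 × 25 + 0 = 22675.

frame 22675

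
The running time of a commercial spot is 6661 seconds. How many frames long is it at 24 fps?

Frames = 6661 × 24 = 159864.

159864 frames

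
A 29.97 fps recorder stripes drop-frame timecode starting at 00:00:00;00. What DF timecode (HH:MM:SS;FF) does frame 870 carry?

00:00:29;00

Each 10-minute DF block holds 10 × 60 × 30 − 9 × 2 = 17982 frames. 870 ÷ 17982 → 0 full blocks, remainder 870.
Within the partial block the first minute is 1800 frames and each further minute 1798, so 0 further minute boundaries passed. Total skipped labels = 18 × 0 + 2 × 0 = 0.
Non-drop label index = 870 + 0 = 870; at 30 labels/s that is 00:00:29:00, i.e. DF 00:00:29;00.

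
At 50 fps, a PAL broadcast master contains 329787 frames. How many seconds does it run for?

Running time = 329787 / (50) = 6595.74 s.

6595.74 seconds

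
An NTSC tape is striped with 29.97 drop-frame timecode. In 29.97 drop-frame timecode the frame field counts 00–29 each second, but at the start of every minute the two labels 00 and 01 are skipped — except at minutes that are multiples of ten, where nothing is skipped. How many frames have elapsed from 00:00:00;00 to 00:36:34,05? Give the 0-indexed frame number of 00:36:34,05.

As if non-drop at 30 labels/s: (0 × 3600 + 36 × 60 + 34) × 30 + 5 = 65825.
Minute boundaries passed: 36; those not divisible by 10: 36 − 3 = 33; dropped labels = 2 × 33 = 66.
Actual frame index = 65825 − 66 = 65759.

65759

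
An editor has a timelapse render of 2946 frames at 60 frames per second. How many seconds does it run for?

49.1 seconds

Running time = 2946 / (60) = 49.1 s.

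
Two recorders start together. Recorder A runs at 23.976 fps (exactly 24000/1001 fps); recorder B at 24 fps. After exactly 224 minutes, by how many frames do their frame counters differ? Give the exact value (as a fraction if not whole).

224 min = 13440 s.
A emits 24000/1001 × 13440 = 46080000/143 frames; B emits 24 × 13440 = 322560.
Difference = 46080/143 frames (≈ 322.2378); B is ahead of A.

46080/143 frames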